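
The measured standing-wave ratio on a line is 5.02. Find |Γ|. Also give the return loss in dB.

|Γ| ≈ 0.668; return loss ≈ 3.51 dB

|Γ| = (S − 1)/(S + 1) = (5.02 − 1)/(5.02 + 1) = 4.02/6.02
RL = −20·log₁₀|Γ| = −20·log₁₀(0.668)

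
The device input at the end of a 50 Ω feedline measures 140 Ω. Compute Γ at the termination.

Γ = (Z_L − Z_0)/(Z_L + Z_0) = (140 − 50)/(140 + 50) = 90/190

Γ = 0.474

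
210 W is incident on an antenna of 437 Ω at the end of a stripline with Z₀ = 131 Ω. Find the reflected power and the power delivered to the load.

P_reflected ≈ 60.9 W; P_delivered ≈ 149 W

Γ = (437 − 131)/(437 + 131) = 0.539
|Γ|² = 0.29
P_refl = |Γ|²·P_inc = 60.9 W, P_del = (1 − |Γ|²)·P_inc = 149 W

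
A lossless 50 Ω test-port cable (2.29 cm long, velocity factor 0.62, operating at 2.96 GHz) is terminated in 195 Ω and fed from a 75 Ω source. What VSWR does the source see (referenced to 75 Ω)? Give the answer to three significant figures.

VSWR ≈ 4.48

λ = v/f = 0.62·c / 2.96 GHz = 0.0628 m
βl = 2π·l/λ = 2π × 0.364 = 131°
tan(βl) = -1.14
Z_in = Z_0·(Z_L + jZ_0·tanβl)/(Z_0 + jZ_L·tanβl) = 21.6 + j38.9 Ω
Γ_s = (Z_in − Z_s)/(Z_in + Z_s) = (-53.4 + j38.9)/(96.6 + j38.9), |Γ_s| = 0.635
VSWR = (1 + |Γ_s|)/(1 − |Γ_s|)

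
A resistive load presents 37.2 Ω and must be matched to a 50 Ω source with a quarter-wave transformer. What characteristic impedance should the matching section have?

Z_qwt ≈ 43.1 Ω

Z_qwt = √(Z_0·R_L) = √(50 × 37.2) = √1860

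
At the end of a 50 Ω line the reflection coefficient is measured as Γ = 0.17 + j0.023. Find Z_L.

Z_L = Z_0·(1 + Γ)/(1 − Γ) = 50·(1.17 + j0.023)/(0.83 − j0.023)

Z_L ≈ 70.4 + j3.34 Ω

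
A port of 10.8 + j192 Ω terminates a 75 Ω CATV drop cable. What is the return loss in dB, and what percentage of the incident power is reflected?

Γ = (-64.2 + j192)/(85.8 + j192), |Γ| = 0.963
RL = −20·log₁₀(0.963) = 0.33 dB
P_refl/P_inc = |Γ|² = 0.927

RL ≈ 0.33 dB; 92.7% of incident power reflected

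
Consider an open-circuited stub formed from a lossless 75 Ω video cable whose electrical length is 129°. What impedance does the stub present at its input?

Z_in ≈ +j60.7 Ω

tan(βl) = -1.23
For an open-circuited stub, Z_in = −jZ_0·cot(βl) = −jZ_0/tan(βl)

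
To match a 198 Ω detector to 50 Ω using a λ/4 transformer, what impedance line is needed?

Z_qwt = √(Z_0·R_L) = √(50 × 198) = √9900

Z_qwt ≈ 99.5 Ω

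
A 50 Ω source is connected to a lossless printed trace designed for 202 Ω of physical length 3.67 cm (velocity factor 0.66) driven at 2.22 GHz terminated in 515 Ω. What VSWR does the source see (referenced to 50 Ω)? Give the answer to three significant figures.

λ = v/f = 0.66·c / 2.22 GHz = 0.0892 m
βl = 2π·l/λ = 2π × 0.411 = 148°
tan(βl) = -0.622
Z_in = Z_0·(Z_L + jZ_0·tanβl)/(Z_0 + jZ_L·tanβl) = 203 + j197 Ω
Γ_s = (Z_in − Z_s)/(Z_in + Z_s) = (153 + j197)/(253 + j197), |Γ_s| = 0.778
VSWR = (1 + |Γ_s|)/(1 − |Γ_s|)

VSWR ≈ 7.99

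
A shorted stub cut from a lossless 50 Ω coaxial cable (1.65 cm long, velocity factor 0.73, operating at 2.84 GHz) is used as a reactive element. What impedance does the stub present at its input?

Z_in ≈ +j217 Ω

λ = v/f = 0.73·c / 2.84 GHz = 0.0771 m
βl = 2π·l/λ = 2π × 0.214 = 77°
tan(βl) = 4.34
For a shorted stub, Z_in = jZ_0·tan(βl)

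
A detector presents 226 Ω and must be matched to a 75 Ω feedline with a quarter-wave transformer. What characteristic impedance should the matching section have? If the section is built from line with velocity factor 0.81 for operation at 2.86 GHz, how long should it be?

Z_qwt = √(Z_0·R_L) = √(75 × 226) = √16950
λ = 0.81·c/f = 0.085 m, so l = λ/4 = 0.0212 m

Z_qwt ≈ 130 Ω; length ≈ 2.12 cm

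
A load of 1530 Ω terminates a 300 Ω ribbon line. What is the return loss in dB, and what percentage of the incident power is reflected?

Γ = (1530 − 300)/(1530 + 300) = 0.672
RL = −20·log₁₀(0.672) = 3.45 dB
P_refl/P_inc = |Γ|² = 0.452

RL ≈ 3.45 dB; 45.2% of incident power reflected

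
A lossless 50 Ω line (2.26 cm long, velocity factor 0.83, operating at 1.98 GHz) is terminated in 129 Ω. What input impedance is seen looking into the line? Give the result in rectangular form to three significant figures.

λ = v/f = 0.83·c / 1.98 GHz = 0.126 m
βl = 2π·l/λ = 2π × 0.18 = 64.7°
tan(βl) = tan(64.7°) = 2.12
Z_in = Z_0·(Z_L + jZ_0·tanβl)/(Z_0 + jZ_L·tanβl)
     = 50·(129 + j106)/(50 + j273)

Z_in ≈ 22.9 − j19.4 Ω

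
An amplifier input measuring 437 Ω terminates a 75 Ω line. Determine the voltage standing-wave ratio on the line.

Γ = (437 − 75)/(437 + 75) = 0.707
VSWR = (1 + 0.707)/(1 − 0.707)

VSWR ≈ 5.83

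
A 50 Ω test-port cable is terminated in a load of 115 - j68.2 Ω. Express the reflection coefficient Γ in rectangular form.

Γ ≈ 0.482 − j0.214

Γ = (Z_L − Z_0)/(Z_L + Z_0) = (65 − j68.2)/(165 − j68.2)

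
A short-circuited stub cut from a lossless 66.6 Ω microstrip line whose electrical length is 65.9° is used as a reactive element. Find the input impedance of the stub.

Z_in ≈ +j149 Ω

tan(βl) = 2.24
For a short-circuited stub, Z_in = jZ_0·tan(βl)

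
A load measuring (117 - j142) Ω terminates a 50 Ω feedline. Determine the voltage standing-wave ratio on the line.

VSWR ≈ 6.05

Γ = (Z_L − Z_0)/(Z_L + Z_0) = (67 − j142)/(167 − j142)
|Γ| = 157/219 = 0.716
VSWR = (1 + |Γ|)/(1 − |Γ|) = 1.72/0.284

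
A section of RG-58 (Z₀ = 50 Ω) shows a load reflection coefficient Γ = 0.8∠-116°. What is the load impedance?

Z_L = Z_0·(1 + Γ)/(1 − Γ) = 50·(0.649 − j0.719)/(1.35 + j0.719)

Z_L ≈ 7.69 − j30.7 Ω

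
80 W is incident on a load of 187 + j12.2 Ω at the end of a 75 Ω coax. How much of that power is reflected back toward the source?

|Γ| = |(112 + j12.2)/(262 + j12.2)| = 0.43
|Γ|² = 0.185
P_refl = |Γ|²·P_inc = 14.8 W, P_del = (1 − |Γ|²)·P_inc = 65.2 W

P_reflected ≈ 14.8 W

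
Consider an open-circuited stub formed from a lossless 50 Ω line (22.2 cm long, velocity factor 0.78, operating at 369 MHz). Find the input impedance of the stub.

Z_in ≈ +j36.4 Ω

λ = v/f = 0.78·c / 369 MHz = 0.634 m
βl = 2π·l/λ = 2π × 0.35 = 126°
tan(βl) = -1.37
For an open-circuited stub, Z_in = −jZ_0·cot(βl) = −jZ_0/tan(βl)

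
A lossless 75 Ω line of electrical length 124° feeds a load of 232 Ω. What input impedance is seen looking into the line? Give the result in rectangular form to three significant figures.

tan(βl) = tan(124°) = -1.48
Z_in = Z_0·(Z_L + jZ_0·tanβl)/(Z_0 + jZ_L·tanβl)
     = 75·(232 − j111)/(75 − j344)

Z_in ≈ 33.7 + j43.2 Ω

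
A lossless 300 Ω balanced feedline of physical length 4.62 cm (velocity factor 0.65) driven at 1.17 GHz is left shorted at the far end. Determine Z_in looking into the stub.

Z_in ≈ −j1740 Ω

λ = v/f = 0.65·c / 1.17 GHz = 0.167 m
βl = 2π·l/λ = 2π × 0.277 = 99.8°
tan(βl) = -5.79
For a shorted stub, Z_in = jZ_0·tan(βl)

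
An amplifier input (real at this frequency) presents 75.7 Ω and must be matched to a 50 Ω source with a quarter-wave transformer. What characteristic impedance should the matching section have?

Z_qwt ≈ 61.5 Ω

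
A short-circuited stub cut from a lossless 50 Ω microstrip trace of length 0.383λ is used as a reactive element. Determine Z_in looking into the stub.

Z_in ≈ −j45.2 Ω

βl = 2π × 0.383 = 138°
tan(βl) = -0.904
For a short-circuited stub, Z_in = jZ_0·tan(βl)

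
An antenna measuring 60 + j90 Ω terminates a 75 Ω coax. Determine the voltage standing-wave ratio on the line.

Γ = (Z_L − Z_0)/(Z_L + Z_0) = (-15 + j90)/(135 + j90)
|Γ| = 91.2/162 = 0.562
VSWR = (1 + |Γ|)/(1 − |Γ|) = 1.56/0.438

VSWR ≈ 3.57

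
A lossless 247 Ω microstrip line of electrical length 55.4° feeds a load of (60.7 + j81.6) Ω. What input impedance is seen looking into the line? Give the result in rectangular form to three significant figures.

Z_in ≈ 472 + j521 Ω

tan(βl) = tan(55.4°) = 1.45
Z_in = Z_0·(Z_L + jZ_0·tanβl)/(Z_0 + jZ_L·tanβl)
     = 247·(60.7 + j440)/(129 + j88)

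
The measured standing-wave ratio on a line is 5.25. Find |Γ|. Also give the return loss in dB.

|Γ| ≈ 0.68; return loss ≈ 3.35 dB

|Γ| = (S − 1)/(S + 1) = (5.25 − 1)/(5.25 + 1) = 4.25/6.25
RL = −20·log₁₀|Γ| = −20·log₁₀(0.68)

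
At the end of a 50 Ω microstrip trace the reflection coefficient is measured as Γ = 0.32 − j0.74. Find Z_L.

Z_L ≈ 17.3 − j73.3 Ω

Z_L = Z_0·(1 + Γ)/(1 − Γ) = 50·(1.32 − j0.74)/(0.68 + j0.74)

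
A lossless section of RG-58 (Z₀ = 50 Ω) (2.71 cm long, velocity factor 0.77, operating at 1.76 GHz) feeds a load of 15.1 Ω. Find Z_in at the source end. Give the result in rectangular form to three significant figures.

λ = v/f = 0.77·c / 1.76 GHz = 0.131 m
βl = 2π·l/λ = 2π × 0.206 = 74.3°
tan(βl) = tan(74.3°) = 3.57
Z_in = Z_0·(Z_L + jZ_0·tanβl)/(Z_0 + jZ_L·tanβl)
     = 50·(15.1 + j178)/(50 + j53.8)

Z_in ≈ 95.9 + j75 Ω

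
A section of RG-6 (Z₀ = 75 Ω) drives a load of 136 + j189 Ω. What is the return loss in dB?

Γ = (61 + j189)/(211 + j189), |Γ| = 0.701
RL = −20·log₁₀|Γ| = −20·log₁₀(0.701)

RL ≈ 3.08 dB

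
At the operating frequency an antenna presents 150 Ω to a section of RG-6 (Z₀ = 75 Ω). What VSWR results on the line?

Γ = (150 − 75)/(150 + 75) = 0.333
VSWR = (1 + 0.333)/(1 − 0.333)

VSWR ≈ 2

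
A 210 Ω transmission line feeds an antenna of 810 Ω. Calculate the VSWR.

VSWR ≈ 3.86

Γ = (810 − 210)/(810 + 210) = 0.588
VSWR = (1 + 0.588)/(1 − 0.588)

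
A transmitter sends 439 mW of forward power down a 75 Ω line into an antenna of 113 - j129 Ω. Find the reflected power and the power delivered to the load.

|Γ| = |(38 − j129)/(188 − j129)| = 0.59
|Γ|² = 0.348
P_refl = |Γ|²·P_inc = 153 mW, P_del = (1 − |Γ|²)·P_inc = 286 mW

P_reflected ≈ 153 mW; P_delivered ≈ 286 mW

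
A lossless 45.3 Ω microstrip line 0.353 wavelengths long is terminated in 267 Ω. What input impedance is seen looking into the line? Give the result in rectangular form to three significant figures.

Z_in ≈ 11.9 + j32.7 Ω

βl = 2π × 0.353 = 127°
tan(βl) = tan(127°) = -1.32
Z_in = Z_0·(Z_L + jZ_0·tanβl)/(Z_0 + jZ_L·tanβl)
     = 45.3·(267 − j59.9)/(45.3 − j353)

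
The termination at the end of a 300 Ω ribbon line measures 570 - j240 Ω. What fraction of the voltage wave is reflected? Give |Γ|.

|Γ| ≈ 0.4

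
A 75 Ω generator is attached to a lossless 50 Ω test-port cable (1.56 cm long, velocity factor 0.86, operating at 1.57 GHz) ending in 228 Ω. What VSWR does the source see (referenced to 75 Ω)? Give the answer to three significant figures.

VSWR ≈ 4.28

λ = v/f = 0.86·c / 1.57 GHz = 0.164 m
βl = 2π·l/λ = 2π × 0.0949 = 34.2°
tan(βl) = 0.679
Z_in = Z_0·(Z_L + jZ_0·tanβl)/(Z_0 + jZ_L·tanβl) = 31.5 − j63.5 Ω
Γ_s = (Z_in − Z_s)/(Z_in + Z_s) = (-43.5 − j63.5)/(106 − j63.5), |Γ_s| = 0.621
VSWR = (1 + |Γ_s|)/(1 − |Γ_s|)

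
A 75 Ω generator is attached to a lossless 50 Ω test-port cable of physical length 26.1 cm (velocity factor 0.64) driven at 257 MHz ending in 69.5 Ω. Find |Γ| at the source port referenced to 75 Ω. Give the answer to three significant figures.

|Γ| ≈ 0.292

λ = v/f = 0.64·c / 257 MHz = 0.747 m
βl = 2π·l/λ = 2π × 0.349 = 126°
tan(βl) = -1.39
Z_in = Z_0·(Z_L + jZ_0·tanβl)/(Z_0 + jZ_L·tanβl) = 43.1 + j13.7 Ω
Γ_s = (Z_in − Z_s)/(Z_in + Z_s) = (-31.9 + j13.7)/(118 + j13.7), |Γ_s| = 0.292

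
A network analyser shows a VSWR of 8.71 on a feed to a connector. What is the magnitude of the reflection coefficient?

|Γ| = (S − 1)/(S + 1) = (8.71 − 1)/(8.71 + 1) = 7.71/9.71

|Γ| ≈ 0.794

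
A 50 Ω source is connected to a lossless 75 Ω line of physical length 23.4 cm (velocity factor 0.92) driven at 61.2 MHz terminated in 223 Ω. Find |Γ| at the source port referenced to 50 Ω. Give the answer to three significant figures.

λ = v/f = 0.92·c / 61.2 MHz = 4.51 m
βl = 2π·l/λ = 2π × 0.0519 = 18.7°
tan(βl) = 0.338
Z_in = Z_0·(Z_L + jZ_0·tanβl)/(Z_0 + jZ_L·tanβl) = 124 − j98.9 Ω
Γ_s = (Z_in − Z_s)/(Z_in + Z_s) = (73.6 − j98.9)/(174 − j98.9), |Γ_s| = 0.617

|Γ| ≈ 0.617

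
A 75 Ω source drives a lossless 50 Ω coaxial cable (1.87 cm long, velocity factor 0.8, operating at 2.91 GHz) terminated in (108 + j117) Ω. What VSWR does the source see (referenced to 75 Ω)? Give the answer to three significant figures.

VSWR ≈ 6.87

λ = v/f = 0.8·c / 2.91 GHz = 0.0825 m
βl = 2π·l/λ = 2π × 0.227 = 81.6°
tan(βl) = 6.79
Z_in = Z_0·(Z_L + jZ_0·tanβl)/(Z_0 + jZ_L·tanβl) = 11.6 − j19.2 Ω
Γ_s = (Z_in − Z_s)/(Z_in + Z_s) = (-63.4 − j19.2)/(86.6 − j19.2), |Γ_s| = 0.746
VSWR = (1 + |Γ_s|)/(1 − |Γ_s|)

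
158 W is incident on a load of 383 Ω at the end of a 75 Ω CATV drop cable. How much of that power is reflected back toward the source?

Γ = (383 − 75)/(383 + 75) = 0.672
|Γ|² = 0.452
P_refl = |Γ|²·P_inc = 71.5 W, P_del = (1 − |Γ|²)·P_inc = 86.5 W

P_reflected ≈ 71.5 W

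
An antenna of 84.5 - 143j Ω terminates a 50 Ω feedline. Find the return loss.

RL ≈ 2.51 dB

Γ = (34.5 − j143)/(134.5 − j143), |Γ| = 0.749
RL = −20·log₁₀|Γ| = −20·log₁₀(0.749)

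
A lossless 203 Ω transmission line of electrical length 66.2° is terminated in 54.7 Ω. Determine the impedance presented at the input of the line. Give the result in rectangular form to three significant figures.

Z_in ≈ 245 + j311 Ω

tan(βl) = tan(66.2°) = 2.27
Z_in = Z_0·(Z_L + jZ_0·tanβl)/(Z_0 + jZ_L·tanβl)
     = 203·(54.7 + j460)/(203 + j124)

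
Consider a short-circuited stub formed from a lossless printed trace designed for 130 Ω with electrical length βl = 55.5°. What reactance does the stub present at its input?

X_in ≈ 189 Ω (inductive)

tan(βl) = 1.46
For a short-circuited stub, Z_in = jZ_0·tan(βl)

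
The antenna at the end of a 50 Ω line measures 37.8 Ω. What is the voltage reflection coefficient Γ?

Γ = (Z_L − Z_0)/(Z_L + Z_0) = (37.8 − 50)/(37.8 + 50) = -12.2/87.8

Γ = -0.139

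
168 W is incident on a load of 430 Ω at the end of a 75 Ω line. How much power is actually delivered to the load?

P_delivered ≈ 85 W

Γ = (430 − 75)/(430 + 75) = 0.703
|Γ|² = 0.494
P_refl = |Γ|²·P_inc = 83 W, P_del = (1 − |Γ|²)·P_inc = 85 W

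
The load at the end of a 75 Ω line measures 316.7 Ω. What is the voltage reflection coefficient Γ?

Γ = (Z_L − Z_0)/(Z_L + Z_0) = (316.7 − 75)/(316.7 + 75) = 241.7/391.7

Γ = 0.617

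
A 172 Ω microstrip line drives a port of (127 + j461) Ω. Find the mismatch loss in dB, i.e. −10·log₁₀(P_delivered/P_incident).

mismatch loss ≈ 5.39 dB

Γ = (-45 + j461)/(299 + j461), |Γ| = 0.843
|Γ|² = 0.711, so P_del/P_inc = 1 − |Γ|² = 0.289
ML = −10·log₁₀(1 − |Γ|²)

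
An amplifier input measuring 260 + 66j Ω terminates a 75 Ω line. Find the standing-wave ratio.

Γ = (Z_L − Z_0)/(Z_L + Z_0) = (185 + j66)/(335 + j66)
|Γ| = 196/341 = 0.575
VSWR = (1 + |Γ|)/(1 − |Γ|) = 1.58/0.425

VSWR ≈ 3.71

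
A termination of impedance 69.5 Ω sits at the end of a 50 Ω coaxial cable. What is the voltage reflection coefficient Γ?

Γ = 0.163

Γ = (Z_L − Z_0)/(Z_L + Z_0) = (69.5 − 50)/(69.5 + 50) = 19.5/119.5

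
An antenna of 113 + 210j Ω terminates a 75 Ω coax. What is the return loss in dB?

RL ≈ 2.42 dB

Γ = (38 + j210)/(188 + j210), |Γ| = 0.757
RL = −20·log₁₀|Γ| = −20·log₁₀(0.757)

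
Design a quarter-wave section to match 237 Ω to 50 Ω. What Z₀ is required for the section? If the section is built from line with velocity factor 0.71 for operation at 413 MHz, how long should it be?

Z_qwt ≈ 109 Ω; length ≈ 12.9 cm

Z_qwt = √(Z_0·R_L) = √(50 × 237) = √11850
λ = 0.71·c/f = 0.516 m, so l = λ/4 = 0.129 m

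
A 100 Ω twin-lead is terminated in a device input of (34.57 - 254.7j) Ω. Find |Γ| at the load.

|Γ| ≈ 0.913

Γ = (Z_L − Z_0)/(Z_L + Z_0) = (-65.43 − j254.7)/(134.6 − j254.7)
|Γ| = 263/288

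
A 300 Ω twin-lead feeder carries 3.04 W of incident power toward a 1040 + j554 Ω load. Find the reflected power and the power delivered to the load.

|Γ| = |(740 + j554)/(1340 + j554)| = 0.638
|Γ|² = 0.406
P_refl = |Γ|²·P_inc = 1.24 W, P_del = (1 − |Γ|²)·P_inc = 1.8 W

P_reflected ≈ 1.24 W; P_delivered ≈ 1.8 W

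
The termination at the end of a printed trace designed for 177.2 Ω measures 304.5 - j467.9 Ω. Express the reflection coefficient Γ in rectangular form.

Γ ≈ 0.621 − j0.368

Γ = (Z_L − Z_0)/(Z_L + Z_0) = (127.3 − j467.9)/(481.7 − j467.9)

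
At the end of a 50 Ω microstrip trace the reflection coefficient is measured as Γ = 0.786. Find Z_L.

Z_L = Z_0·(1 + Γ)/(1 − Γ) = 50·(1.79)/(0.214)

Z_L ≈ 417 Ω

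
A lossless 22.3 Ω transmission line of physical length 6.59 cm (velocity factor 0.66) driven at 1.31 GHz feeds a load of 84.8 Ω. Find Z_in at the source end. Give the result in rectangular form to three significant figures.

Z_in ≈ 27.7 + j35.3 Ω

λ = v/f = 0.66·c / 1.31 GHz = 0.151 m
βl = 2π·l/λ = 2π × 0.436 = 157°
tan(βl) = tan(157°) = -0.425
Z_in = Z_0·(Z_L + jZ_0·tanβl)/(Z_0 + jZ_L·tanβl)
     = 22.3·(84.8 − j9.48)/(22.3 − j36.1)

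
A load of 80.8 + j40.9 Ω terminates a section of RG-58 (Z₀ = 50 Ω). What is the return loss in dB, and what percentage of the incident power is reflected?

RL ≈ 8.55 dB; 14% of incident power reflected

Γ = (30.8 + j40.9)/(130.8 + j40.9), |Γ| = 0.374
RL = −20·log₁₀(0.374) = 8.55 dB
P_refl/P_inc = |Γ|² = 0.14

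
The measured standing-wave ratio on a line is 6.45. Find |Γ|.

|Γ| = (S − 1)/(S + 1) = (6.45 − 1)/(6.45 + 1) = 5.45/7.45

|Γ| ≈ 0.732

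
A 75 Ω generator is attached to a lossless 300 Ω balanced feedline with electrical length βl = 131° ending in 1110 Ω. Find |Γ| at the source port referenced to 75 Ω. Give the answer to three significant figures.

tan(βl) = -1.15
Z_in = Z_0·(Z_L + jZ_0·tanβl)/(Z_0 + jZ_L·tanβl) = 135 + j229 Ω
Γ_s = (Z_in − Z_s)/(Z_in + Z_s) = (59.9 + j229)/(210 + j229), |Γ_s| = 0.762

|Γ| ≈ 0.762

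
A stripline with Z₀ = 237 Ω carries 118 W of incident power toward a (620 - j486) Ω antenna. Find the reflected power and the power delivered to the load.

|Γ| = |(383 − j486)/(857 − j486)| = 0.628
|Γ|² = 0.394
P_refl = |Γ|²·P_inc = 46.5 W, P_del = (1 − |Γ|²)·P_inc = 71.5 W

P_reflected ≈ 46.5 W; P_delivered ≈ 71.5 W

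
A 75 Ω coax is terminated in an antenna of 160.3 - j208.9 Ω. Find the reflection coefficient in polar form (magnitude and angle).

Γ ≈ 0.717 ∠ -26.2°

Γ = (Z_L − Z_0)/(Z_L + Z_0) = (85.3 − j208.9)/(235.3 − j208.9)
|Γ| = 226/315 = 0.717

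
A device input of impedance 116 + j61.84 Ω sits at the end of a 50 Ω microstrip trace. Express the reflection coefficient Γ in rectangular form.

Γ ≈ 0.471 + j0.197

Γ = (Z_L − Z_0)/(Z_L + Z_0) = (66 + j61.84)/(166 + j61.84)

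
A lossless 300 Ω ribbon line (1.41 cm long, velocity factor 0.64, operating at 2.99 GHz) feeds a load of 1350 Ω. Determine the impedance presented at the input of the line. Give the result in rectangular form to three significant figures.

Z_in ≈ 69 − j55.1 Ω

λ = v/f = 0.64·c / 2.99 GHz = 0.0642 m
βl = 2π·l/λ = 2π × 0.22 = 79°
tan(βl) = tan(79°) = 5.17
Z_in = Z_0·(Z_L + jZ_0·tanβl)/(Z_0 + jZ_L·tanβl)
     = 300·(1350 + j1550)/(300 + j6980)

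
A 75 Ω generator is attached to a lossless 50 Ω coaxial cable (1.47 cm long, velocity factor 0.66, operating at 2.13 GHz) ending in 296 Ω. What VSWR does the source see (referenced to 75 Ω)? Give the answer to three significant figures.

VSWR ≈ 7.43

λ = v/f = 0.66·c / 2.13 GHz = 0.093 m
βl = 2π·l/λ = 2π × 0.158 = 56.9°
tan(βl) = 1.54
Z_in = Z_0·(Z_L + jZ_0·tanβl)/(Z_0 + jZ_L·tanβl) = 11.9 − j31.3 Ω
Γ_s = (Z_in − Z_s)/(Z_in + Z_s) = (-63.1 − j31.3)/(86.9 − j31.3), |Γ_s| = 0.763
VSWR = (1 + |Γ_s|)/(1 − |Γ_s|)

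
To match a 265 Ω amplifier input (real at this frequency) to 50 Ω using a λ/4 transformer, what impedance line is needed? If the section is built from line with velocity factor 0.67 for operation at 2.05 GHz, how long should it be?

Z_qwt ≈ 115 Ω; length ≈ 2.45 cm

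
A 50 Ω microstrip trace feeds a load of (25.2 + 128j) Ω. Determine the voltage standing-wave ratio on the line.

VSWR ≈ 15.4

Γ = (Z_L − Z_0)/(Z_L + Z_0) = (-24.8 + j128)/(75.2 + j128)
|Γ| = 130/148 = 0.878
VSWR = (1 + |Γ|)/(1 − |Γ|) = 1.88/0.122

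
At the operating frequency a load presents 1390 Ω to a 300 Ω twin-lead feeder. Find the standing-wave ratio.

For a purely resistive load, VSWR = R_L/Z_0 or Z_0/R_L (whichever > 1) = 1390/300

VSWR ≈ 4.63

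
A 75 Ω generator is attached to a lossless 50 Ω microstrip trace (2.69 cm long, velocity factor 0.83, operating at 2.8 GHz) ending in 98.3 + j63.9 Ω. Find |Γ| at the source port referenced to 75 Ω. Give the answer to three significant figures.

λ = v/f = 0.83·c / 2.8 GHz = 0.0889 m
βl = 2π·l/λ = 2π × 0.302 = 109°
tan(βl) = -2.92
Z_in = Z_0·(Z_L + jZ_0·tanβl)/(Z_0 + jZ_L·tanβl) = 16.9 + j3.17 Ω
Γ_s = (Z_in − Z_s)/(Z_in + Z_s) = (-58.1 + j3.17)/(91.9 + j3.17), |Γ_s| = 0.632

|Γ| ≈ 0.632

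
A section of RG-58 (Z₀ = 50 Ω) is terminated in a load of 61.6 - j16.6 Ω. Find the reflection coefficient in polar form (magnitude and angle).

Γ = (Z_L − Z_0)/(Z_L + Z_0) = (11.6 − j16.6)/(111.6 − j16.6)
|Γ| = 20.3/113 = 0.179

Γ ≈ 0.179 ∠ -46.6°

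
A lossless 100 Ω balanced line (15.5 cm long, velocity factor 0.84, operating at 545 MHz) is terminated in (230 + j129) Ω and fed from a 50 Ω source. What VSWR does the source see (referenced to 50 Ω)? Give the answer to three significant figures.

VSWR ≈ 2.2

λ = v/f = 0.84·c / 545 MHz = 0.462 m
βl = 2π·l/λ = 2π × 0.335 = 121°
tan(βl) = -1.69
Z_in = Z_0·(Z_L + jZ_0·tanβl)/(Z_0 + jZ_L·tanβl) = 35.2 + j30.5 Ω
Γ_s = (Z_in − Z_s)/(Z_in + Z_s) = (-14.8 + j30.5)/(85.2 + j30.5), |Γ_s| = 0.375
VSWR = (1 + |Γ_s|)/(1 − |Γ_s|)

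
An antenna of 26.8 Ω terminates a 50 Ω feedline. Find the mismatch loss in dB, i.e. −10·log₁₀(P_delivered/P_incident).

mismatch loss ≈ 0.416 dB

Γ = (26.8 − 50)/(26.8 + 50) = -0.302
|Γ|² = 0.0913, so P_del/P_inc = 1 − |Γ|² = 0.909
ML = −10·log₁₀(1 − |Γ|²)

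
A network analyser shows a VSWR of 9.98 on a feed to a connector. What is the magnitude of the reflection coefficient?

|Γ| ≈ 0.818

|Γ| = (S − 1)/(S + 1) = (9.98 − 1)/(9.98 + 1) = 8.98/11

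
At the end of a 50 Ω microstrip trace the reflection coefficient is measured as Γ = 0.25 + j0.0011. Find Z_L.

Z_L ≈ 83.3 + j0.196 Ω

Z_L = Z_0·(1 + Γ)/(1 − Γ) = 50·(1.25 + j0.0011)/(0.75 − j0.0011)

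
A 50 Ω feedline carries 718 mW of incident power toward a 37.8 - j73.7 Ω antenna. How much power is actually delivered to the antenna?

|Γ| = |(-12.2 − j73.7)/(87.8 − j73.7)| = 0.652
|Γ|² = 0.425
P_refl = |Γ|²·P_inc = 305 mW, P_del = (1 − |Γ|²)·P_inc = 413 mW

P_delivered ≈ 413 mW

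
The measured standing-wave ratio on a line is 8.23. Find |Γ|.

|Γ| ≈ 0.783

|Γ| = (S − 1)/(S + 1) = (8.23 − 1)/(8.23 + 1) = 7.23/9.23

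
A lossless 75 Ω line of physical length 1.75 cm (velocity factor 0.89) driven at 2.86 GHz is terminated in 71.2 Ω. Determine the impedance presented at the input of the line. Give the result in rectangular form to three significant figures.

Z_in ≈ 77.8 + j2.86 Ω

λ = v/f = 0.89·c / 2.86 GHz = 0.0934 m
βl = 2π·l/λ = 2π × 0.187 = 67.5°
tan(βl) = tan(67.5°) = 2.41
Z_in = Z_0·(Z_L + jZ_0·tanβl)/(Z_0 + jZ_L·tanβl)
     = 75·(71.2 + j181)/(75 + j172)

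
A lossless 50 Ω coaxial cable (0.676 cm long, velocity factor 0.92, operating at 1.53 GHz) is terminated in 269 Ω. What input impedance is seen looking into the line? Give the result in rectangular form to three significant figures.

Z_in ≈ 107 − j126 Ω

λ = v/f = 0.92·c / 1.53 GHz = 0.18 m
βl = 2π·l/λ = 2π × 0.0375 = 13.5°
tan(βl) = tan(13.5°) = 0.24
Z_in = Z_0·(Z_L + jZ_0·tanβl)/(Z_0 + jZ_L·tanβl)
     = 50·(269 + j12)/(50 + j64.5)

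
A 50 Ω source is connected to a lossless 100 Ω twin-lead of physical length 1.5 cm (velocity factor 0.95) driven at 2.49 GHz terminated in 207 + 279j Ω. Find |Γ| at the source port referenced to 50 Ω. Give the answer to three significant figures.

|Γ| ≈ 0.809

λ = v/f = 0.95·c / 2.49 GHz = 0.114 m
βl = 2π·l/λ = 2π × 0.131 = 47.2°
tan(βl) = 1.08
Z_in = Z_0·(Z_L + jZ_0·tanβl)/(Z_0 + jZ_L·tanβl) = 49.6 − j137 Ω
Γ_s = (Z_in − Z_s)/(Z_in + Z_s) = (-0.397 − j137)/(99.6 − j137), |Γ_s| = 0.809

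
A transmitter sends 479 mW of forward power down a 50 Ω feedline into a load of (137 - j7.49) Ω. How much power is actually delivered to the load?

P_delivered ≈ 375 mW

|Γ| = |(87 − j7.49)/(187 − j7.49)| = 0.467
|Γ|² = 0.218
P_refl = |Γ|²·P_inc = 104 mW, P_del = (1 − |Γ|²)·P_inc = 375 mW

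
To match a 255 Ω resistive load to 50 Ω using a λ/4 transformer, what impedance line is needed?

Z_qwt = √(Z_0·R_L) = √(50 × 255) = √12750

Z_qwt ≈ 113 Ω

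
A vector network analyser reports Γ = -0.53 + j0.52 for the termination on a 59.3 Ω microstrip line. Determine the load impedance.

Z_L ≈ 10.2 + j23.6 Ω

Z_L = Z_0·(1 + Γ)/(1 − Γ) = 59.3·(0.47 + j0.52)/(1.53 − j0.52)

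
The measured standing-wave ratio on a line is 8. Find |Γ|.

|Γ| = (S − 1)/(S + 1) = (8 − 1)/(8 + 1) = 7/9

|Γ| ≈ 0.778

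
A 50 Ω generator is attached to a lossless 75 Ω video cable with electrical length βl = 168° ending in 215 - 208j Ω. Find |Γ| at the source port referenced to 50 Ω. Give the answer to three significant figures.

tan(βl) = -0.213
Z_in = Z_0·(Z_L + jZ_0·tanβl)/(Z_0 + jZ_L·tanβl) = 416 + j72.4 Ω
Γ_s = (Z_in − Z_s)/(Z_in + Z_s) = (366 + j72.4)/(466 + j72.4), |Γ_s| = 0.791

|Γ| ≈ 0.791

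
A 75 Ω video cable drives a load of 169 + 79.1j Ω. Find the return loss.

RL ≈ 6.39 dB

Γ = (94 + j79.1)/(244 + j79.1), |Γ| = 0.479
RL = −20·log₁₀|Γ| = −20·log₁₀(0.479)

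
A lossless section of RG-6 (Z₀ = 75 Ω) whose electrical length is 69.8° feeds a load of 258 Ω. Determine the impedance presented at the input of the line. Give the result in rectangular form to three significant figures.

Z_in ≈ 24.5 − j25 Ω

tan(βl) = tan(69.8°) = 2.72
Z_in = Z_0·(Z_L + jZ_0·tanβl)/(Z_0 + jZ_L·tanβl)
     = 75·(258 + j204)/(75 + j701)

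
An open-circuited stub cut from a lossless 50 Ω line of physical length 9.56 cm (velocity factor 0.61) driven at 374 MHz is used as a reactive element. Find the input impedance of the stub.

Z_in ≈ −j17.9 Ω

λ = v/f = 0.61·c / 374 MHz = 0.489 m
βl = 2π·l/λ = 2π × 0.195 = 70.3°
tan(βl) = 2.8
For an open-circuited stub, Z_in = −jZ_0·cot(βl) = −jZ_0/tan(βl)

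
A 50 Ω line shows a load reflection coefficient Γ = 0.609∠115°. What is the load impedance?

Z_L ≈ 16.7 + j29.3 Ω

Z_L = Z_0·(1 + Γ)/(1 − Γ) = 50·(0.743 + j0.552)/(1.26 − j0.552)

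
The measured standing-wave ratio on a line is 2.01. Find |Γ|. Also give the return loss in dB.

|Γ| = (S − 1)/(S + 1) = (2.01 − 1)/(2.01 + 1) = 1.01/3.01
RL = −20·log₁₀|Γ| = −20·log₁₀(0.336)

|Γ| ≈ 0.336; return loss ≈ 9.48 dB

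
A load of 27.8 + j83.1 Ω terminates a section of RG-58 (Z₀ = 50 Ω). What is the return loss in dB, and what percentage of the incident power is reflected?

RL ≈ 2.43 dB; 57.1% of incident power reflected

Γ = (-22.2 + j83.1)/(77.8 + j83.1), |Γ| = 0.756
RL = −20·log₁₀(0.756) = 2.43 dB
P_refl/P_inc = |Γ|² = 0.571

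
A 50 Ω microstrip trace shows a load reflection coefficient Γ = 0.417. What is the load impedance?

Z_L ≈ 122 Ω

Z_L = Z_0·(1 + Γ)/(1 − Γ) = 50·(1.42)/(0.583)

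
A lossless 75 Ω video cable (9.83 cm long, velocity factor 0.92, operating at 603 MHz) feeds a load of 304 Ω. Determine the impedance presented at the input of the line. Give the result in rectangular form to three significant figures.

Z_in ≈ 19.4 − j15.8 Ω

λ = v/f = 0.92·c / 603 MHz = 0.458 m
βl = 2π·l/λ = 2π × 0.215 = 77.3°
tan(βl) = tan(77.3°) = 4.44
Z_in = Z_0·(Z_L + jZ_0·tanβl)/(Z_0 + jZ_L·tanβl)
     = 75·(304 + j333)/(75 + j1350)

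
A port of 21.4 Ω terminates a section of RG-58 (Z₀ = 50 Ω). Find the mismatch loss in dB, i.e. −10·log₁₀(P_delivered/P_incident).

Γ = (21.4 − 50)/(21.4 + 50) = -0.401
|Γ|² = 0.16, so P_del/P_inc = 1 − |Γ|² = 0.84
ML = −10·log₁₀(1 − |Γ|²)

mismatch loss ≈ 0.76 dB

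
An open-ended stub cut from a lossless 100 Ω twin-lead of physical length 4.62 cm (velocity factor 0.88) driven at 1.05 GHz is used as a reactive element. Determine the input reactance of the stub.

λ = v/f = 0.88·c / 1.05 GHz = 0.251 m
βl = 2π·l/λ = 2π × 0.184 = 66.1°
tan(βl) = 2.26
For an open-ended stub, Z_in = −jZ_0·cot(βl) = −jZ_0/tan(βl)

X_in ≈ -44.2 Ω (capacitive)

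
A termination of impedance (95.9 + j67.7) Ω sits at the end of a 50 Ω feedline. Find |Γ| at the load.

Γ = (Z_L − Z_0)/(Z_L + Z_0) = (45.9 + j67.7)/(145.9 + j67.7)
|Γ| = 81.8/161

|Γ| ≈ 0.509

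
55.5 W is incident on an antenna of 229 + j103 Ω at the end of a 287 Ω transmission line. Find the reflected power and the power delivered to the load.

|Γ| = |(-58 + j103)/(516 + j103)| = 0.225
|Γ|² = 0.0505
P_refl = |Γ|²·P_inc = 2.8 W, P_del = (1 − |Γ|²)·P_inc = 52.7 W

P_reflected ≈ 2.8 W; P_delivered ≈ 52.7 W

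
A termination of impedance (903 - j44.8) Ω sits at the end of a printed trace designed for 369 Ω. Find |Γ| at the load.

Γ = (Z_L − Z_0)/(Z_L + Z_0) = (534 − j44.8)/(1272 − j44.8)
|Γ| = 536/1270

|Γ| ≈ 0.421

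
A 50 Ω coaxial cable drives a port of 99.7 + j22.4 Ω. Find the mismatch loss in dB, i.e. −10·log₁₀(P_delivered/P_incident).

Γ = (49.7 + j22.4)/(149.7 + j22.4), |Γ| = 0.36
|Γ|² = 0.13, so P_del/P_inc = 1 − |Γ|² = 0.87
ML = −10·log₁₀(1 − |Γ|²)

mismatch loss ≈ 0.603 dB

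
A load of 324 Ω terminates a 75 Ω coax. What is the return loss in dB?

RL ≈ 4.1 dB

Γ = (324 − 75)/(324 + 75) = 0.624
RL = −20·log₁₀|Γ| = −20·log₁₀(0.624)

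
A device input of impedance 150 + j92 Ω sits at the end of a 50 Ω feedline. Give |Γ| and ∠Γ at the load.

Γ ≈ 0.617 ∠ 17.9°

Γ = (Z_L − Z_0)/(Z_L + Z_0) = (100 + j92)/(200 + j92)
|Γ| = 136/220 = 0.617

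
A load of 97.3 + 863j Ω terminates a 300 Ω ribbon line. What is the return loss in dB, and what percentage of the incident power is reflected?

Γ = (-202.7 + j863)/(397.3 + j863), |Γ| = 0.933
RL = −20·log₁₀(0.933) = 0.602 dB
P_refl/P_inc = |Γ|² = 0.871

RL ≈ 0.602 dB; 87.1% of incident power reflected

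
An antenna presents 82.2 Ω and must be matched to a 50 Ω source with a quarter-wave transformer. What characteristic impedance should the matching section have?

Z_qwt ≈ 64.1 Ω

Z_qwt = √(Z_0·R_L) = √(50 × 82.2) = √4110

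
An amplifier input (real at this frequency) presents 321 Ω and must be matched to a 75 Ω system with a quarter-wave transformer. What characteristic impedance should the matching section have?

Z_qwt ≈ 155 Ω

Z_qwt = √(Z_0·R_L) = √(75 × 321) = √24080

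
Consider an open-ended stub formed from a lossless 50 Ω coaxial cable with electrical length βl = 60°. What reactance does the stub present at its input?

tan(βl) = 1.73
For an open-ended stub, Z_in = −jZ_0·cot(βl) = −jZ_0/tan(βl)

X_in ≈ -28.9 Ω (capacitive)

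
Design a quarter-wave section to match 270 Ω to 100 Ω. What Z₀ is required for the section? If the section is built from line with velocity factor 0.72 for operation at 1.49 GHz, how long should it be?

Z_qwt ≈ 164 Ω; length ≈ 3.62 cm

Z_qwt = √(Z_0·R_L) = √(100 × 270) = √27000
λ = 0.72·c/f = 0.145 m, so l = λ/4 = 0.0362 m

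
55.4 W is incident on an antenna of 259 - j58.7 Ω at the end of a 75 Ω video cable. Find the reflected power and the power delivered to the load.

|Γ| = |(184 − j58.7)/(334 − j58.7)| = 0.57
|Γ|² = 0.324
P_refl = |Γ|²·P_inc = 18 W, P_del = (1 − |Γ|²)·P_inc = 37.4 W

P_reflected ≈ 18 W; P_delivered ≈ 37.4 W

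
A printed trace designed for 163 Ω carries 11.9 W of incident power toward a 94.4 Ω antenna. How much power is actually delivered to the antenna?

Γ = (94.4 − 163)/(94.4 + 163) = -0.267
|Γ|² = 0.071
P_refl = |Γ|²·P_inc = 0.845 W, P_del = (1 − |Γ|²)·P_inc = 11.1 W

P_delivered ≈ 11.1 W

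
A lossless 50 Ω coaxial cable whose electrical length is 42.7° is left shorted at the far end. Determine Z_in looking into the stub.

tan(βl) = 0.923
For a shorted stub, Z_in = jZ_0·tan(βl)

Z_in ≈ +j46.1 Ω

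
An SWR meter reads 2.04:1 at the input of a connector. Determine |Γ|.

|Γ| = (S − 1)/(S + 1) = (2.04 − 1)/(2.04 + 1) = 1.04/3.04

|Γ| ≈ 0.342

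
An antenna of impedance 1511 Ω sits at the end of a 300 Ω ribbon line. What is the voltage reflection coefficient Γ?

Γ = (Z_L − Z_0)/(Z_L + Z_0) = (1511 − 300)/(1511 + 300) = 1211/1811

Γ = 0.669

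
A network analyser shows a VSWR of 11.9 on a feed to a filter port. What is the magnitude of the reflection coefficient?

|Γ| ≈ 0.845

|Γ| = (S − 1)/(S + 1) = (11.9 − 1)/(11.9 + 1) = 10.9/12.9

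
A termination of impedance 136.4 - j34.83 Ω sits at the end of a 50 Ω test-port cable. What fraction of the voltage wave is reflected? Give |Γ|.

|Γ| ≈ 0.491

Γ = (Z_L − Z_0)/(Z_L + Z_0) = (86.4 − j34.83)/(186.4 − j34.83)
|Γ| = 93.2/190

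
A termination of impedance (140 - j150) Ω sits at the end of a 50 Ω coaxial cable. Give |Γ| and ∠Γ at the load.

Γ ≈ 0.723 ∠ -20.7°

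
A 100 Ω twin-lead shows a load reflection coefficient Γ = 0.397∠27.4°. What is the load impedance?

Z_L = Z_0·(1 + Γ)/(1 − Γ) = 100·(1.35 + j0.183)/(0.648 − j0.183)

Z_L ≈ 186 + j80.7 Ω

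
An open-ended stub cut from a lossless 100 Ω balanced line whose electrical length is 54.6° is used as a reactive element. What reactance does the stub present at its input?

X_in ≈ -71.1 Ω (capacitive)

tan(βl) = 1.41
For an open-ended stub, Z_in = −jZ_0·cot(βl) = −jZ_0/tan(βl)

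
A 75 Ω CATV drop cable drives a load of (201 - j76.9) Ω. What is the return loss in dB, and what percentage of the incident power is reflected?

Γ = (126 − j76.9)/(276 − j76.9), |Γ| = 0.515
RL = −20·log₁₀(0.515) = 5.76 dB
P_refl/P_inc = |Γ|² = 0.265

RL ≈ 5.76 dB; 26.5% of incident power reflected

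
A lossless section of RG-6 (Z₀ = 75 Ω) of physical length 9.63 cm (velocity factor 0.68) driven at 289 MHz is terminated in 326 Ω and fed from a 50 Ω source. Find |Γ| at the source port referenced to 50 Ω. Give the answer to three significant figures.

|Γ| ≈ 0.636

λ = v/f = 0.68·c / 289 MHz = 0.706 m
βl = 2π·l/λ = 2π × 0.136 = 49.1°
tan(βl) = 1.15
Z_in = Z_0·(Z_L + jZ_0·tanβl)/(Z_0 + jZ_L·tanβl) = 29 − j59.2 Ω
Γ_s = (Z_in − Z_s)/(Z_in + Z_s) = (-21 − j59.2)/(79 − j59.2), |Γ_s| = 0.636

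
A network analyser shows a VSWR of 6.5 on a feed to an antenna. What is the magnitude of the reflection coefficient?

|Γ| = (S − 1)/(S + 1) = (6.5 − 1)/(6.5 + 1) = 5.5/7.5

|Γ| ≈ 0.733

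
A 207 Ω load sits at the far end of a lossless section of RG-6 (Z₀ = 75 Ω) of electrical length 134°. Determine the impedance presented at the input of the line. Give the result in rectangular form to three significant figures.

Z_in ≈ 46.8 + j56.1 Ω

tan(βl) = tan(134°) = -1.04
Z_in = Z_0·(Z_L + jZ_0·tanβl)/(Z_0 + jZ_L·tanβl)
     = 75·(207 − j77.7)/(75 − j214)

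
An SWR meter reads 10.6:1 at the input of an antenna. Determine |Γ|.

|Γ| ≈ 0.828

|Γ| = (S − 1)/(S + 1) = (10.6 − 1)/(10.6 + 1) = 9.6/11.6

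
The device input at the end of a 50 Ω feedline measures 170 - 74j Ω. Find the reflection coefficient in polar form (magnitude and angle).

Γ = (Z_L − Z_0)/(Z_L + Z_0) = (120 − j74)/(220 − j74)
|Γ| = 141/232 = 0.607

Γ ≈ 0.607 ∠ -13.1°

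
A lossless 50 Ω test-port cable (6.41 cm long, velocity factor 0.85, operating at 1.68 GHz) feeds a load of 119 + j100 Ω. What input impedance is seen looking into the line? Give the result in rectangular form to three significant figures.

λ = v/f = 0.85·c / 1.68 GHz = 0.152 m
βl = 2π·l/λ = 2π × 0.422 = 152°
tan(βl) = tan(152°) = -0.531
Z_in = Z_0·(Z_L + jZ_0·tanβl)/(Z_0 + jZ_L·tanβl)
     = 50·(119 + j73.4)/(103 − j63.2)

Z_in ≈ 26.1 + j51.6 Ω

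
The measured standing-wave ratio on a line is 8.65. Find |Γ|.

|Γ| = (S − 1)/(S + 1) = (8.65 − 1)/(8.65 + 1) = 7.65/9.65

|Γ| ≈ 0.793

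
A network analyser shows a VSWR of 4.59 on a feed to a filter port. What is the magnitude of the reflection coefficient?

|Γ| = (S − 1)/(S + 1) = (4.59 − 1)/(4.59 + 1) = 3.59/5.59

|Γ| ≈ 0.642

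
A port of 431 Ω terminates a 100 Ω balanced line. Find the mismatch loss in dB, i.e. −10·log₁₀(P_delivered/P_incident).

mismatch loss ≈ 2.14 dB

Γ = (431 − 100)/(431 + 100) = 0.623
|Γ|² = 0.389, so P_del/P_inc = 1 − |Γ|² = 0.611
ML = −10·log₁₀(1 − |Γ|²)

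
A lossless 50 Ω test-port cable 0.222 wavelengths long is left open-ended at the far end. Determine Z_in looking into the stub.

Z_in ≈ −j8.89 Ω

βl = 2π × 0.222 = 79.9°
tan(βl) = 5.63
For an open-ended stub, Z_in = −jZ_0·cot(βl) = −jZ_0/tan(βl)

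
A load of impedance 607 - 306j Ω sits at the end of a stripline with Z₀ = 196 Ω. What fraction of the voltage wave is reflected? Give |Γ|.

Γ = (Z_L − Z_0)/(Z_L + Z_0) = (411 − j306)/(803 − j306)
|Γ| = 512/859

|Γ| ≈ 0.596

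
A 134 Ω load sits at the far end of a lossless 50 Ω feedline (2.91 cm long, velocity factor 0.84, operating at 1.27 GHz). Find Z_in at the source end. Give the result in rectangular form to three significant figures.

λ = v/f = 0.84·c / 1.27 GHz = 0.198 m
βl = 2π·l/λ = 2π × 0.147 = 52.8°
tan(βl) = tan(52.8°) = 1.32
Z_in = Z_0·(Z_L + jZ_0·tanβl)/(Z_0 + jZ_L·tanβl)
     = 50·(134 + j65.9)/(50 + j177)

Z_in ≈ 27.2 − j30.2 Ω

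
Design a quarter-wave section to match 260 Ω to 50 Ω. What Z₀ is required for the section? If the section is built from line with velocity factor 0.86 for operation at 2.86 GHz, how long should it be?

Z_qwt = √(Z_0·R_L) = √(50 × 260) = √13000
λ = 0.86·c/f = 0.0902 m, so l = λ/4 = 0.0226 m

Z_qwt ≈ 114 Ω; length ≈ 2.26 cm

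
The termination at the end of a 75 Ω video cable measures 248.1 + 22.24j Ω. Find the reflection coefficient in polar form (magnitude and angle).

Γ = (Z_L − Z_0)/(Z_L + Z_0) = (173.1 + j22.24)/(323.1 + j22.24)
|Γ| = 175/324 = 0.539

Γ ≈ 0.539 ∠ 3.38°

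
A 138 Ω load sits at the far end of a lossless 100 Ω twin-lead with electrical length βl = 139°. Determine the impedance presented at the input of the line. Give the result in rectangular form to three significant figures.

tan(βl) = tan(139°) = -0.869
Z_in = Z_0·(Z_L + jZ_0·tanβl)/(Z_0 + jZ_L·tanβl)
     = 100·(138 − j86.9)/(100 − j120)

Z_in ≈ 99.3 + j32.2 Ω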